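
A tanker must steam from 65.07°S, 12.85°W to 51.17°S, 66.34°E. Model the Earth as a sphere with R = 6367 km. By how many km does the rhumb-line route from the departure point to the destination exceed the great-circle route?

Great circle: cos σ = sin φ₁ sin φ₂ + cos φ₁ cos φ₂ cos Δλ,  σ = 0.7136 rad → d_gc = 4543.7 km
Rhumb line: Δψ = +0.4665, q = Δφ/Δψ = 0.5200, d_rh = R√(Δφ²+q²Δλ²) = 4830.0 km
Excess = 4830.0 − 4543.7 = 286.3 ≈ 286 km

286 km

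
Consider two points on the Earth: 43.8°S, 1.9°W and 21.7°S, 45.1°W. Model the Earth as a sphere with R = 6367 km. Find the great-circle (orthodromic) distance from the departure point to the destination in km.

4652 km

cos σ = sin φ₁ sin φ₂ + cos φ₁ cos φ₂ cos Δλ
      = sin(-43.80°)sin(-21.70°) + cos(-43.80°)cos(-21.70°)cos(-43.20°) = 0.7448
σ = 41.860° → d = Rσ = 6367·0.73060 = 4652 km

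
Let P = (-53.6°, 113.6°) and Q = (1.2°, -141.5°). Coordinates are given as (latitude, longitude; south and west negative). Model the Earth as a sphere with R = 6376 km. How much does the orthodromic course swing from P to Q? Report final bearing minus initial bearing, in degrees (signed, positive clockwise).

At departure: θ₁ = atan2(sin Δλ cos φ₂, cos φ₁ sin φ₂ − sin φ₁ cos φ₂ cos Δλ) = 101.38°
At arrival: θ₂ = atan2(sin Δλ cos φ₁, −cos φ₂ sin φ₁ + sin φ₂ cos φ₁ cos Δλ) = 35.58°
Δθ = θ₂ − θ₁ = -65.8°

-65.8°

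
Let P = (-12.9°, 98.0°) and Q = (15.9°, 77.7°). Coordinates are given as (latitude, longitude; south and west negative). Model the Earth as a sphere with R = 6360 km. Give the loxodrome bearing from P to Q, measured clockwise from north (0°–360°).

325.1°

Δψ = ln[tan(π/4+φ₂/2)/tan(π/4+φ₁/2)] = +0.5082
Δλ = -0.3543 rad (taken the short way round)
course = atan2(Δλ, Δψ) = 325.12°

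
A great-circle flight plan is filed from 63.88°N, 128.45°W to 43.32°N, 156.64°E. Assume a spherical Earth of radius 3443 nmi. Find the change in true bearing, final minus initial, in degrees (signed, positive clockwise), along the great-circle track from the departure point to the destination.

At departure: θ₁ = atan2(sin Δλ cos φ₂, cos φ₁ sin φ₂ − sin φ₁ cos φ₂ cos Δλ) = 280.64°
At arrival: θ₂ = atan2(sin Δλ cos φ₁, −cos φ₂ sin φ₁ + sin φ₂ cos φ₁ cos Δλ) = 216.49°
Δθ = θ₂ − θ₁ = -64.1°

-64.1°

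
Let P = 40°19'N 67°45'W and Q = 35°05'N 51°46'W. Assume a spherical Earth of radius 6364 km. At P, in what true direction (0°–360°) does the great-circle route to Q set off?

N = sin Δλ·cos φ₂ = +0.2253;  D = cos φ₁ sin φ₂ − sin φ₁ cos φ₂ cos Δλ = -0.0707
initial course = atan2(N, D) = 107.43°

107.4°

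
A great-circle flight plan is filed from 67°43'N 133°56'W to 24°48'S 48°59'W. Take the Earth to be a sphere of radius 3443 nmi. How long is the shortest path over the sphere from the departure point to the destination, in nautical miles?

cos σ = sin φ₁ sin φ₂ + cos φ₁ cos φ₂ cos Δλ
      = sin(67.72°)sin(-24.80°) + cos(67.72°)cos(-24.80°)cos(84.95°) = -0.3578
σ = 110.967° → d = Rσ = 3443·1.93674 = 6668 nmi

6668 nmi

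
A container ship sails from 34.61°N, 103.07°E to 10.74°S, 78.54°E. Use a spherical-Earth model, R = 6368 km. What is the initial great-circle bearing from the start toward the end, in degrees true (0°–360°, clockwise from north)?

θ = atan2( sin Δλ·cos φ₂ ,  cos φ₁ sin φ₂ − sin φ₁ cos φ₂ cos Δλ )
  = atan2(-0.4079, -0.6610) = 211.68°

211.7°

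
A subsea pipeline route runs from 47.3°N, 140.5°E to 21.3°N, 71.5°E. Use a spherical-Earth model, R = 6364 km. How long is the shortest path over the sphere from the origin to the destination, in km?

cos σ = sin φ₁ sin φ₂ + cos φ₁ cos φ₂ cos Δλ
      = sin(47.30°)sin(21.30°) + cos(47.30°)cos(21.30°)cos(-69.00°) = 0.4934
σ = 60.436° → d = Rσ = 6364·1.05482 = 6713 km

6713 km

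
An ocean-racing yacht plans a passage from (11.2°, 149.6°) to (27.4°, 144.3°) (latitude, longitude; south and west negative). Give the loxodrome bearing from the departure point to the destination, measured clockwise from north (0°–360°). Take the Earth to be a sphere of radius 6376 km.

Δψ = ln[tan(π/4+φ₂/2)/tan(π/4+φ₁/2)] = +0.3008
Δλ = -0.0925 rad (taken the short way round)
course = atan2(Δλ, Δψ) = 342.91°

342.9°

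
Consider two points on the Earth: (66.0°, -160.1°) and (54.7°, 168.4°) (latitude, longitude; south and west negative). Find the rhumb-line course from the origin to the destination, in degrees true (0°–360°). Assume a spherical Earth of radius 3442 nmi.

Meridional parts: M(φ₁)=+1.5485, M(φ₂)=+1.1451 → ΔM = -0.4034;  Δλ = -0.5498 rad
tan C = Δλ / ΔM = +1.3628 → C = 233.73°

233.7°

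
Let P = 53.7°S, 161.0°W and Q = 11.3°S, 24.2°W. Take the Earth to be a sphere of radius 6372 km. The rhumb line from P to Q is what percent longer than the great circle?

12.2%

Great circle: σ = 1.8393 rad → d_gc = Rσ = 11719.9 km
Rhumb: Δφ = +0.7400, Δλ = +2.3876, Δψ = +0.9168, q = Δφ/Δψ = 0.8072 → d_rh = R√(Δφ²+q²Δλ²) = 13154.6 km
Excess = (13154.6 − 11719.9) / 11719.9 = 1434.7 / 11719.9 = 12.24% ≈ 12.2%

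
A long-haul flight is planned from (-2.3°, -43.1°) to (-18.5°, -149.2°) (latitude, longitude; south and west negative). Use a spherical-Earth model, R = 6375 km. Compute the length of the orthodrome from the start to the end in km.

11625 km

cos σ = sin φ₁ sin φ₂ + cos φ₁ cos φ₂ cos Δλ
      = sin(-2.30°)sin(-18.50°) + cos(-2.30°)cos(-18.50°)cos(-106.10°) = -0.2500
σ = 104.480° → d = Rσ = 6375·1.82352 = 11625 km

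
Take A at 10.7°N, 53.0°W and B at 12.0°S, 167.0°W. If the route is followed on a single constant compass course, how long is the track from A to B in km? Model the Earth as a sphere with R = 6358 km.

Δψ = ln[tan(π/4+φ₂/2)/tan(π/4+φ₁/2)] = -0.3988;  Δφ = -0.3962 rad,  Δλ = -1.9897 rad
q = Δφ/Δψ = 0.9934
d = R·√(Δφ² + q²Δλ²) = 6358·2.01581 = 12816 km

12816 km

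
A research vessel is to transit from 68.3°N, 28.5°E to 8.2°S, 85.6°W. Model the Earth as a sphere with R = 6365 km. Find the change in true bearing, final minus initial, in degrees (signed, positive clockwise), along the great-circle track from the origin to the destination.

At departure: θ₁ = atan2(sin Δλ cos φ₂, cos φ₁ sin φ₂ − sin φ₁ cos φ₂ cos Δλ) = 289.66°
At arrival: θ₂ = atan2(sin Δλ cos φ₁, −cos φ₂ sin φ₁ + sin φ₂ cos φ₁ cos Δλ) = 200.60°
Δθ = θ₂ − θ₁ = -89.1°

-89.1°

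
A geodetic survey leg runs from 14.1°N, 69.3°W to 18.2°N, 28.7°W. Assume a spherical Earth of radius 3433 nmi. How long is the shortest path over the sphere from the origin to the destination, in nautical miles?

Haversine: a = sin²(Δφ/2)+cos φ₁ cos φ₂ sin²(Δλ/2) = 0.11218;  σ = 2·atan2(√a,√(1−a))
σ = 39.136° → d = Rσ = 3433·0.68306 = 2345 nmi

2345 nmi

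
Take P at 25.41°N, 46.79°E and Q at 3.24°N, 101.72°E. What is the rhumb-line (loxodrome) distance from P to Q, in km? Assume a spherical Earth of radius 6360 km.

Δψ = ln[tan(π/4+φ₂/2)/tan(π/4+φ₁/2)] = -0.4022;  Δφ = -0.3869 rad,  Δλ = +0.9587 rad
q = Δφ/Δψ = 0.9620
d = R·√(Δφ² + q²Δλ²) = 6360·1.00020 = 6361 km

6361 km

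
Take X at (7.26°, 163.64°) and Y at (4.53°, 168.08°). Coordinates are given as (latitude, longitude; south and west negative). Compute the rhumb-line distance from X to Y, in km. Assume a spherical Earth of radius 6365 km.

577 km

Δψ = ln[tan(π/4+φ₂/2)/tan(π/4+φ₁/2)] = -0.0479;  Δφ = -0.0476 rad,  Δλ = +0.0775 rad
q = Δφ/Δψ = 0.9946
d = R·√(Δφ² + q²Δλ²) = 6365·0.09061 = 577 km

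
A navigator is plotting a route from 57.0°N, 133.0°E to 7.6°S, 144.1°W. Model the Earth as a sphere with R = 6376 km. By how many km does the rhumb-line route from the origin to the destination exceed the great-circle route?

Great circle: cos σ = sin φ₁ sin φ₂ + cos φ₁ cos φ₂ cos Δλ,  σ = 1.6150 rad → d_gc = 10297.26 km
Rhumb line: Δψ = -1.3497, q = Δφ/Δψ = 0.8354, d_rh = R√(Δφ²+q²Δλ²) = 10538.85 km
Excess = 10538.85 − 10297.26 = 241.59 ≈ 242 km

242 km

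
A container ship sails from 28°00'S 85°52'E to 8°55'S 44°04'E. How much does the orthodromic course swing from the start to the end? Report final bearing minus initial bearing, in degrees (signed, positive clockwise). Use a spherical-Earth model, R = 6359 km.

Initial bearing θ₁ = atan2(sin Δλ cos φ₂, cos φ₁ sin φ₂ − sin φ₁ cos φ₂ cos Δλ) = 287.60°
Final bearing θ₂ = (initial bearing from the destination back to the start) + 180° = 301.58°
Δθ = θ₂ − θ₁ = +14.0°

+14.0°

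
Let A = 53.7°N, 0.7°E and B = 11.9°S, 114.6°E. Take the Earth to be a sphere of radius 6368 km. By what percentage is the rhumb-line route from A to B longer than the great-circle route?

Great circle: σ = 1.9833 rad → d_gc = Rσ = 12629.5 km
Rhumb: Δφ = -1.1449, Δλ = +1.9879, Δψ = -1.3245, q = Δφ/Δψ = 0.8644 → d_rh = R√(Δφ²+q²Δλ²) = 13149.3 km
Excess = (13149.3 − 12629.5) / 12629.5 = 519.8 / 12629.5 = 4.12% ≈ 4.1%

4.1%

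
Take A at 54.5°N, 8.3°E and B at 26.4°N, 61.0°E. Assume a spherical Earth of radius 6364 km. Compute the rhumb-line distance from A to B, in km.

5348 km

Rhumb course C = atan2(Δλ, Δψ) with Δψ = ln[tan(π/4+φ₂/2)/tan(π/4+φ₁/2)] = -0.6611, Δλ = +0.9198 → C = 125.71°
d = R·|Δφ| / |cos C| = 6364·0.49044 / 0.58365 = 5348 km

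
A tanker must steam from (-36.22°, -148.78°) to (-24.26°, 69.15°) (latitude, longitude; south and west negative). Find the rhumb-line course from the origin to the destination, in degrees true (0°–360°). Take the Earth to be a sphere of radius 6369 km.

Δψ = ln[tan(π/4+φ₂/2)/tan(π/4+φ₁/2)] = +0.2424
Δλ = -2.4796 rad (taken the short way round)
course = atan2(Δλ, Δψ) = 275.58°

275.6°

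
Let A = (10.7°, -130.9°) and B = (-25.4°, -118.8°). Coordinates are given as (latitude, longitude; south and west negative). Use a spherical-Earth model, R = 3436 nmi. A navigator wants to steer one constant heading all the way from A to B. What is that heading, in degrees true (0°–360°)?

Δψ = ln[tan(π/4+φ₂/2)/tan(π/4+φ₁/2)] = -0.6464
Δλ = +0.2112 rad (taken the short way round)
course = atan2(Δλ, Δψ) = 161.91°

161.9°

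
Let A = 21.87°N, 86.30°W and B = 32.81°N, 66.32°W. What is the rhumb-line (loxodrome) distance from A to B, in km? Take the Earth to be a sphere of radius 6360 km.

2310 km

Rhumb course C = atan2(Δλ, Δψ) with Δψ = ln[tan(π/4+φ₂/2)/tan(π/4+φ₁/2)] = +0.2155, Δλ = +0.3487 → C = 58.29°
d = R·|Δφ| / |cos C| = 6360·0.19094 / 0.52561 = 2310 km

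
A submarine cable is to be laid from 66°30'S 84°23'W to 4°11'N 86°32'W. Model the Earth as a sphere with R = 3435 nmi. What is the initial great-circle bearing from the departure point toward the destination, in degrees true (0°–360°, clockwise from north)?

N = sin Δλ·cos φ₂ = -0.0374;  D = cos φ₁ sin φ₂ − sin φ₁ cos φ₂ cos Δλ = +0.9431
initial course = atan2(N, D) = 357.73°

357.7°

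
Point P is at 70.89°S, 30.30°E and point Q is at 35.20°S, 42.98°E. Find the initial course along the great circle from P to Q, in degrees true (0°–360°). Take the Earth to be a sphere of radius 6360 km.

17.6°

θ = atan2( sin Δλ·cos φ₂ ,  cos φ₁ sin φ₂ − sin φ₁ cos φ₂ cos Δλ )
  = atan2(+0.1794, +0.5646) = 17.63°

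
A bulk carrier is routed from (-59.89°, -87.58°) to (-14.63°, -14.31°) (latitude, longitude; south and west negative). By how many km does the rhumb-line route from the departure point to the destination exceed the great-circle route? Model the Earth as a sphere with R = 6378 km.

235 km

Great circle: cos σ = sin φ₁ sin φ₂ + cos φ₁ cos φ₂ cos Δλ,  σ = 1.2044 rad → d_gc = 7681.9 km
Rhumb line: Δψ = +1.0550, q = Δφ/Δψ = 0.7488, d_rh = R√(Δφ²+q²Δλ²) = 7917.2 km
Excess = 7917.2 − 7681.9 = 235.3 ≈ 235 km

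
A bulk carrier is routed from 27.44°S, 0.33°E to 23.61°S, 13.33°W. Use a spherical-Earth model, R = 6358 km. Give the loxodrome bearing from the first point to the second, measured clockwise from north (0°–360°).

287.3°

Meridional parts: M(φ₁)=-0.4984, M(φ₂)=-0.4243 → ΔM = +0.0741;  Δλ = -0.2384 rad
tan C = Δλ / ΔM = -3.2176 → C = 287.26°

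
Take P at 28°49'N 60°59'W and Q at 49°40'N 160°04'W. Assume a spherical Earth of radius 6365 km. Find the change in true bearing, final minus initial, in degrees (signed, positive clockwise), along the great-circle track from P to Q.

Initial bearing θ₁ = atan2(sin Δλ cos φ₂, cos φ₁ sin φ₂ − sin φ₁ cos φ₂ cos Δλ) = 318.29°
Final bearing θ₂ = (initial bearing from the destination back to the start) + 180° = 244.24°
Δθ = θ₂ − θ₁ = -74.0°

-74.0°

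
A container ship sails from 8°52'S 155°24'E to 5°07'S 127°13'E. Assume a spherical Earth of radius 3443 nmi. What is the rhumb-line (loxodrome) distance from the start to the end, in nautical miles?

Rhumb course C = atan2(Δλ, Δψ) with Δψ = ln[tan(π/4+φ₂/2)/tan(π/4+φ₁/2)] = +0.0660, Δλ = -0.4919 → C = 277.64°
d = R·|Δφ| / |cos C| = 3443·0.06545 / 0.13289 = 1696 nmi

1696 nmi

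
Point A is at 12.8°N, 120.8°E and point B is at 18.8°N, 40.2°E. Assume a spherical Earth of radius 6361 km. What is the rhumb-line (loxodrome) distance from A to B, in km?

8631 km

Δψ = ln[tan(π/4+φ₂/2)/tan(π/4+φ₁/2)] = +0.1089;  Δφ = +0.1047 rad,  Δλ = -1.4067 rad
q = Δφ/Δψ = 0.9617
d = R·√(Δφ² + q²Δλ²) = 6361·1.35692 = 8631 km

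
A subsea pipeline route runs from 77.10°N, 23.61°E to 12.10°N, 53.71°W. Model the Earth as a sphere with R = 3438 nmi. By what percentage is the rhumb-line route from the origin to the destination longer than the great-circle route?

Great circle: σ = 1.3158 rad → d_gc = Rσ = 4523.7 nmi
Rhumb: Δφ = -1.1345, Δλ = -1.3495, Δψ = -1.9671, q = Δφ/Δψ = 0.5767 → d_rh = R√(Δφ²+q²Δλ²) = 4729.8 nmi
Excess = (4729.8 − 4523.7) / 4523.7 = 206.1 / 4523.7 = 4.56% ≈ 4.6%

4.6%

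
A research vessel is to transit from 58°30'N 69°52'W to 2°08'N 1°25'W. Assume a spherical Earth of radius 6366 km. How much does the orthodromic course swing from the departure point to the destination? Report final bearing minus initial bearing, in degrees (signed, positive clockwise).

Initial bearing θ₁ = atan2(sin Δλ cos φ₂, cos φ₁ sin φ₂ − sin φ₁ cos φ₂ cos Δλ) = 107.53°
Final bearing θ₂ = (initial bearing from the destination back to the start) + 180° = 150.09°
Δθ = θ₂ − θ₁ = +42.6°

+42.6°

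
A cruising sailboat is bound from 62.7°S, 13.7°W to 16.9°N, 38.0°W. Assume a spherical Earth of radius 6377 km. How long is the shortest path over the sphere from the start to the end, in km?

cos σ = sin φ₁ sin φ₂ + cos φ₁ cos φ₂ cos Δλ
      = sin(-62.70°)sin(16.90°) + cos(-62.70°)cos(16.90°)cos(-24.30°) = 0.1416
σ = 81.857° → d = Rσ = 6377·1.42868 = 9111 km

9111 km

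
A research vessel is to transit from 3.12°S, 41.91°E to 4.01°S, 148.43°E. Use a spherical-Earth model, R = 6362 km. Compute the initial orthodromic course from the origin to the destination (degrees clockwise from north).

95.1°

θ = atan2( sin Δλ·cos φ₂ ,  cos φ₁ sin φ₂ − sin φ₁ cos φ₂ cos Δλ )
  = atan2(+0.9564, -0.0853) = 95.09°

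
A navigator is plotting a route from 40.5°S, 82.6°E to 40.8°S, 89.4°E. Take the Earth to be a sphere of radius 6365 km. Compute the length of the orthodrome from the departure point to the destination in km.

cos σ = sin φ₁ sin φ₂ + cos φ₁ cos φ₂ cos Δλ
      = sin(-40.50°)sin(-40.80°) + cos(-40.50°)cos(-40.80°)cos(6.80°) = 0.9959
σ = 5.167° → d = Rσ = 6365·0.09017 = 574 km

574 km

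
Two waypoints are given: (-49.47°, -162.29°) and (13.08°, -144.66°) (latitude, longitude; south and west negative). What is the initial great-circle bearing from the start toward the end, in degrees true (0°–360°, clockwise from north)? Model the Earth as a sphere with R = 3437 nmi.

19.1°

θ = atan2( sin Δλ·cos φ₂ ,  cos φ₁ sin φ₂ − sin φ₁ cos φ₂ cos Δλ )
  = atan2(+0.2950, +0.8526) = 19.09°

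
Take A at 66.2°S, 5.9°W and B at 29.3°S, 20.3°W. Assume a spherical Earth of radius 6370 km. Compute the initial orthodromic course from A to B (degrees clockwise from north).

θ = atan2( sin Δλ·cos φ₂ ,  cos φ₁ sin φ₂ − sin φ₁ cos φ₂ cos Δλ )
  = atan2(-0.2169, +0.5754) = 339.35°

339.3°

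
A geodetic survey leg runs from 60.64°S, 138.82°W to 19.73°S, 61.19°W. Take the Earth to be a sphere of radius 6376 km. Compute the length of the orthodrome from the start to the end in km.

7440 km

Haversine: a = sin²(Δφ/2)+cos φ₁ cos φ₂ sin²(Δλ/2) = 0.30345;  σ = 2·atan2(√a,√(1−a))
σ = 66.853° → d = Rσ = 6376·1.16680 = 7440 km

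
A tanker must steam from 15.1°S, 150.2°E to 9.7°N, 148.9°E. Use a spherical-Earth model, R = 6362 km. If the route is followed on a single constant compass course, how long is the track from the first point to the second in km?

2757 km

Rhumb course C = atan2(Δλ, Δψ) with Δψ = ln[tan(π/4+φ₂/2)/tan(π/4+φ₁/2)] = +0.4368, Δλ = -0.0227 → C = 357.03°
d = R·|Δφ| / |cos C| = 6362·0.43284 / 0.99865 = 2757 km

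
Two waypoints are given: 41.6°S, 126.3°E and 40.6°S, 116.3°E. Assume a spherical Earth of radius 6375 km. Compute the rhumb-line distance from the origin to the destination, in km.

Δψ = ln[tan(π/4+φ₂/2)/tan(π/4+φ₁/2)] = +0.0232;  Δφ = +0.0175 rad,  Δλ = -0.1745 rad
q = Δφ/Δψ = 0.7535
d = R·√(Δφ² + q²Δλ²) = 6375·0.13267 = 846 km

846 km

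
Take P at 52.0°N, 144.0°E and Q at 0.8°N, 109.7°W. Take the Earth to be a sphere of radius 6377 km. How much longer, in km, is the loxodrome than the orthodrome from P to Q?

Great circle: cos σ = sin φ₁ sin φ₂ + cos φ₁ cos φ₂ cos Δλ,  σ = 1.7333 rad → d_gc = 11053.2 km
Rhumb line: Δψ = -1.0522, q = Δφ/Δψ = 0.8493, d_rh = R√(Δφ²+q²Δλ²) = 11551.4 km
Excess = 11551.4 − 11053.2 = 498.2 ≈ 498 km

498 km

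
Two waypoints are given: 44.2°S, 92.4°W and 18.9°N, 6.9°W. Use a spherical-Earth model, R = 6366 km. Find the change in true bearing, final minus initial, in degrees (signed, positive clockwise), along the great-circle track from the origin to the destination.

Initial bearing θ₁ = atan2(sin Δλ cos φ₂, cos φ₁ sin φ₂ − sin φ₁ cos φ₂ cos Δλ) = 73.24°
Final bearing θ₂ = (initial bearing from the destination back to the start) + 180° = 46.52°
Δθ = θ₂ − θ₁ = -26.7°

-26.7°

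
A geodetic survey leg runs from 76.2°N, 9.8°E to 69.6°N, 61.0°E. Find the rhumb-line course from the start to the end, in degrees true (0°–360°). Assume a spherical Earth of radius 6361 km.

113.9°

Meridional parts: M(φ₁)=+2.1119, M(φ₂)=+1.7152 → ΔM = -0.3967;  Δλ = +0.8936 rad
tan C = Δλ / ΔM = -2.2528 → C = 113.94°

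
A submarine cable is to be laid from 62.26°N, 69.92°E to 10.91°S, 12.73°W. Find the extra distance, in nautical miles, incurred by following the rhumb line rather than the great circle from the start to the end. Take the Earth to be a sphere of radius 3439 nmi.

Great circle: cos σ = sin φ₁ sin φ₂ + cos φ₁ cos φ₂ cos Δλ,  σ = 1.6801 rad → d_gc = 5777.7 nmi
Rhumb line: Δψ = -1.5903, q = Δφ/Δψ = 0.8030, d_rh = R√(Δφ²+q²Δλ²) = 5929.4 nmi
Excess = 5929.4 − 5777.7 = 151.7 ≈ 152 nmi

152 nmi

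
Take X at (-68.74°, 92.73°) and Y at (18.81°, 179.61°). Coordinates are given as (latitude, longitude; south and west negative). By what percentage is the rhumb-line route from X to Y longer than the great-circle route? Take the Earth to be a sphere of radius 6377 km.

3.2%

Great circle: σ = 1.8565 rad → d_gc = Rσ = 11838.7 km
Rhumb: Δφ = +1.5280, Δλ = +1.5163, Δψ = +2.0073, q = Δφ/Δψ = 0.7612 → d_rh = R√(Δφ²+q²Δλ²) = 12212.0 km
Excess = (12212.0 − 11838.7) / 11838.7 = 373.3 / 11838.7 = 3.153% ≈ 3.2%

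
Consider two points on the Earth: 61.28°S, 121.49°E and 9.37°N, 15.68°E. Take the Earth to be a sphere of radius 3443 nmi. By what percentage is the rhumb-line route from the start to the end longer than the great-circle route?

4.8%

Great circle: σ = 1.8462 rad → d_gc = Rσ = 6356.5 nmi
Rhumb: Δφ = +1.2331, Δλ = -1.8467, Δψ = +1.5268, q = Δφ/Δψ = 0.8076 → d_rh = R√(Δφ²+q²Δλ²) = 6662.8 nmi
Excess = (6662.8 − 6356.5) / 6356.5 = 306.3 / 6356.5 = 4.82% ≈ 4.8%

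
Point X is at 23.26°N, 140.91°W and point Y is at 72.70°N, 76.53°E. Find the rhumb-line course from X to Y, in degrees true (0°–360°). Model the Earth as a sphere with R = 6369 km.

Meridional parts: M(φ₁)=+0.4176, M(φ₂)=+1.8830 → ΔM = +1.4654;  Δλ = -2.4881 rad
tan C = Δλ / ΔM = -1.6979 → C = 300.50°

300.5°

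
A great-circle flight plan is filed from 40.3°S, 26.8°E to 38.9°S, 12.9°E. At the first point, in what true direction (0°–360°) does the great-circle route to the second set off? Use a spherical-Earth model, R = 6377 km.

N = sin Δλ·cos φ₂ = -0.1870;  D = cos φ₁ sin φ₂ − sin φ₁ cos φ₂ cos Δλ = +0.0097
initial course = atan2(N, D) = 272.97°

273.0°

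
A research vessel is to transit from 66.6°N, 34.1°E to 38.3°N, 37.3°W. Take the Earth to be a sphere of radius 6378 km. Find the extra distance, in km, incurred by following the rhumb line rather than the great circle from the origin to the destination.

240 km

Great circle: cos σ = sin φ₁ sin φ₂ + cos φ₁ cos φ₂ cos Δλ,  σ = 0.8390 rad → d_gc = 5351.1 km
Rhumb line: Δψ = -0.8500, q = Δφ/Δψ = 0.5811, d_rh = R√(Δφ²+q²Δλ²) = 5590.8 km
Excess = 5590.8 − 5351.1 = 239.7 ≈ 240 km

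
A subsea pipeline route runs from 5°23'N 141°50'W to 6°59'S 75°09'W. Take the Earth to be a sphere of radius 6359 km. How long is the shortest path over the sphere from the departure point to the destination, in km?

7512 km

cos σ = sin φ₁ sin φ₂ + cos φ₁ cos φ₂ cos Δλ
      = sin(5.38°)sin(-6.98°) + cos(5.38°)cos(-6.98°)cos(66.68°) = 0.3797
σ = 67.683° → d = Rσ = 6359·1.18128 = 7512 km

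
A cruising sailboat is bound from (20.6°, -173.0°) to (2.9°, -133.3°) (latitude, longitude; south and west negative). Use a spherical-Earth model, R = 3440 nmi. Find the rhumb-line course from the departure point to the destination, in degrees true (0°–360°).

114.6°

Δψ = ln[tan(π/4+φ₂/2)/tan(π/4+φ₁/2)] = -0.3169
Δλ = +0.6929 rad (taken the short way round)
course = atan2(Δλ, Δψ) = 114.58°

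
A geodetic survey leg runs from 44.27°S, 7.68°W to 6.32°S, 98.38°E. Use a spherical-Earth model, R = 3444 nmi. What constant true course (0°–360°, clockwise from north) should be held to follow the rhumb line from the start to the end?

Δψ = ln[tan(π/4+φ₂/2)/tan(π/4+φ₁/2)] = +0.7529
Δλ = +1.8511 rad (taken the short way round)
course = atan2(Δλ, Δψ) = 67.87°

67.9°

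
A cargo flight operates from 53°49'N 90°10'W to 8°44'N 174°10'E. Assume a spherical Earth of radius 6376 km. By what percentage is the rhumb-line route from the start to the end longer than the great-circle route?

4.4%

Great circle: σ = 1.5058 rad → d_gc = Rσ = 9601.1 km
Rhumb: Δφ = -0.7869, Δλ = -1.6697, Δψ = -0.9657, q = Δφ/Δψ = 0.8148 → d_rh = R√(Δφ²+q²Δλ²) = 10020.5 km
Excess = (10020.5 − 9601.1) / 9601.1 = 419.4 / 9601.1 = 4.37% ≈ 4.4%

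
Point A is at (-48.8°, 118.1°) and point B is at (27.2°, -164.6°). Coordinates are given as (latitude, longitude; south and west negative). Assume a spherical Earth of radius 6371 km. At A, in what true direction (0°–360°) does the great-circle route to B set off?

θ = atan2( sin Δλ·cos φ₂ ,  cos φ₁ sin φ₂ − sin φ₁ cos φ₂ cos Δλ )
  = atan2(+0.8677, +0.4482) = 62.68°

62.7°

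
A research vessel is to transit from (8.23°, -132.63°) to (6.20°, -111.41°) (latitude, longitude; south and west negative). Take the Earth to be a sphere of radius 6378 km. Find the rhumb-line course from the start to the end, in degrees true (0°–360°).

Δψ = ln[tan(π/4+φ₂/2)/tan(π/4+φ₁/2)] = -0.0357
Δλ = +0.3704 rad (taken the short way round)
course = atan2(Δλ, Δψ) = 95.51°

95.5°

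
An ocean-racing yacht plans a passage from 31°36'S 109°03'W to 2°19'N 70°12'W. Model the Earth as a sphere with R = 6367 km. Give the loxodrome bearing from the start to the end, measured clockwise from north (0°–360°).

Meridional parts: M(φ₁)=-0.5818, M(φ₂)=+0.0404 → ΔM = +0.6223;  Δλ = +0.6781 rad
tan C = Δλ / ΔM = +1.0897 → C = 47.46°

47.5°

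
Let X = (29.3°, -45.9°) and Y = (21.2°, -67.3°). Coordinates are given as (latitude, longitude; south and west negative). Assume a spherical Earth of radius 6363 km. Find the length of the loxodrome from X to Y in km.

2328 km

Δψ = ln[tan(π/4+φ₂/2)/tan(π/4+φ₁/2)] = -0.1565;  Δφ = -0.1414 rad,  Δλ = -0.3735 rad
q = Δφ/Δψ = 0.9034
d = R·√(Δφ² + q²Δλ²) = 6363·0.36583 = 2328 km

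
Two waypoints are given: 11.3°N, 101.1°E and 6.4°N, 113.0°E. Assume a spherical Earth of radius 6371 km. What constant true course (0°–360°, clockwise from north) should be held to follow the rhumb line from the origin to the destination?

112.6°

Meridional parts: M(φ₁)=+0.1985, M(φ₂)=+0.1119 → ΔM = -0.0866;  Δλ = +0.2077 rad
tan C = Δλ / ΔM = -2.3989 → C = 112.63°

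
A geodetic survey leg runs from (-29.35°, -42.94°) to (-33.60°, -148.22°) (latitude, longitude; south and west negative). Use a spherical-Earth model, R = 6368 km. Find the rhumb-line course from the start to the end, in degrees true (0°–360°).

267.3°

Meridional parts: M(φ₁)=-0.5362, M(φ₂)=-0.6233 → ΔM = -0.0870;  Δλ = -1.8375 rad
tan C = Δλ / ΔM = +21.1186 → C = 267.29°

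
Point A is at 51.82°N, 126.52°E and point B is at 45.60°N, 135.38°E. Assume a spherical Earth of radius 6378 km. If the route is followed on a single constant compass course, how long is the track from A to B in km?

949 km

Rhumb course C = atan2(Δλ, Δψ) with Δψ = ln[tan(π/4+φ₂/2)/tan(π/4+φ₁/2)] = -0.1648, Δλ = +0.1546 → C = 136.82°
d = R·|Δφ| / |cos C| = 6378·0.10856 / 0.72925 = 949 km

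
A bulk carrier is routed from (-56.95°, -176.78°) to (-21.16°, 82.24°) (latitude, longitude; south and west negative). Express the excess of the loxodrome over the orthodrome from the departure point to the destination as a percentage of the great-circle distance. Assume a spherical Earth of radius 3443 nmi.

6.8%

Great circle: σ = 1.3636 rad → d_gc = Rσ = 4695.0 nmi
Rhumb: Δφ = +0.6247, Δλ = -1.7624, Δψ = +0.8371, q = Δφ/Δψ = 0.7462 → d_rh = R√(Δφ²+q²Δλ²) = 5013.0 nmi
Excess = (5013.0 − 4695.0) / 4695.0 = 318.0 / 4695.0 = 6.77% ≈ 6.8%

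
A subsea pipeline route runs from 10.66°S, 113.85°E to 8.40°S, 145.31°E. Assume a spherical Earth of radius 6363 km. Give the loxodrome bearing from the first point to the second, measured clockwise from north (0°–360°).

85.8°

Δψ = ln[tan(π/4+φ₂/2)/tan(π/4+φ₁/2)] = +0.0400
Δλ = +0.5491 rad (taken the short way round)
course = atan2(Δλ, Δψ) = 85.83°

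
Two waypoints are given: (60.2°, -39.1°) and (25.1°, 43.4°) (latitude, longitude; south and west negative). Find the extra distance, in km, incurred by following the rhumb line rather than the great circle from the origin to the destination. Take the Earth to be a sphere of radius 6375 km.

Great circle: cos σ = sin φ₁ sin φ₂ + cos φ₁ cos φ₂ cos Δλ,  σ = 1.1298 rad → d_gc = 7202.4 km
Rhumb line: Δψ = -0.8712, q = Δφ/Δψ = 0.7032, d_rh = R√(Δφ²+q²Δλ²) = 7544.5 km
Excess = 7544.5 − 7202.4 = 342.1 ≈ 342 km

342 km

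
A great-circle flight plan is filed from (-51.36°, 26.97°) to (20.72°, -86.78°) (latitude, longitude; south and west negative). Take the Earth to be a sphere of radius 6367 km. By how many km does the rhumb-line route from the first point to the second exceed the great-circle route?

Great circle: cos σ = sin φ₁ sin φ₂ + cos φ₁ cos φ₂ cos Δλ,  σ = 2.1078 rad → d_gc = 13420.4 km
Rhumb line: Δψ = +1.4179, q = Δφ/Δψ = 0.8872, d_rh = R√(Δφ²+q²Δλ²) = 13781.7 km
Excess = 13781.7 − 13420.4 = 361.3 ≈ 361 km

361 km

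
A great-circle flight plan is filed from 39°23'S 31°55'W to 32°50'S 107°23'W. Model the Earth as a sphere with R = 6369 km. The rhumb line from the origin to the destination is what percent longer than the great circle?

Great circle: σ = 1.0391 rad → d_gc = Rσ = 6618.0 km
Rhumb: Δφ = +0.1143, Δλ = -1.3171, Δψ = +0.1417, q = Δφ/Δψ = 0.8070 → d_rh = R√(Δφ²+q²Δλ²) = 6808.8 km
Excess = (6808.8 − 6618.0) / 6618.0 = 190.8 / 6618.0 = 2.88% ≈ 2.9%

2.9%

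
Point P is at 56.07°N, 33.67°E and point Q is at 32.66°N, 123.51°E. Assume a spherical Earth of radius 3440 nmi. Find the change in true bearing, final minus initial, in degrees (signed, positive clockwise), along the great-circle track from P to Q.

Initial bearing θ₁ = atan2(sin Δλ cos φ₂, cos φ₁ sin φ₂ − sin φ₁ cos φ₂ cos Δλ) = 70.43°
Final bearing θ₂ = (initial bearing from the destination back to the start) + 180° = 141.34°
Δθ = θ₂ − θ₁ = +70.9°

+70.9°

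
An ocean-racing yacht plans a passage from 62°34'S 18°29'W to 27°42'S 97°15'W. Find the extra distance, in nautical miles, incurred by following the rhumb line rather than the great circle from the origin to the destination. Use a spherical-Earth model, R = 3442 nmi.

Great circle: cos σ = sin φ₁ sin φ₂ + cos φ₁ cos φ₂ cos Δλ,  σ = 1.0564 rad → d_gc = 3636.0 nmi
Rhumb line: Δψ = +0.9068, q = Δφ/Δψ = 0.6711, d_rh = R√(Δφ²+q²Δλ²) = 3804.1 nmi
Excess = 3804.1 − 3636.0 = 168.1 ≈ 168 nmi

168 nmi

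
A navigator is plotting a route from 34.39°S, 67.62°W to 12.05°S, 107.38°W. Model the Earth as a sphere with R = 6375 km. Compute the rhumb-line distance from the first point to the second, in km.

Δψ = ln[tan(π/4+φ₂/2)/tan(π/4+φ₁/2)] = +0.4280;  Δφ = +0.3899 rad,  Δλ = -0.6939 rad
q = Δφ/Δψ = 0.9110
d = R·√(Δφ² + q²Δλ²) = 6375·0.74274 = 4735 km

4735 km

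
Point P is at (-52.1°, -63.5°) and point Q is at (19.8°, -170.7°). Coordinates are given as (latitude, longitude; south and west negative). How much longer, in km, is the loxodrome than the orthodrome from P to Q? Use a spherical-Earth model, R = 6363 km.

317 km

Great circle: cos σ = sin φ₁ sin φ₂ + cos φ₁ cos φ₂ cos Δλ,  σ = 2.0244 rad → d_gc = 12881.2 km
Rhumb line: Δψ = +1.4217, q = Δφ/Δψ = 0.8827, d_rh = R√(Δφ²+q²Δλ²) = 13198.0 km
Excess = 13198.0 − 12881.2 = 316.8 ≈ 317 km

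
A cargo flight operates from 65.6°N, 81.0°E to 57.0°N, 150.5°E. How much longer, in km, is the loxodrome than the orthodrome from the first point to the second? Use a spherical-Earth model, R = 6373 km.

Great circle: cos σ = sin φ₁ sin φ₂ + cos φ₁ cos φ₂ cos Δλ,  σ = 0.5688 rad → d_gc = 3624.8 km
Rhumb line: Δψ = -0.3148, q = Δφ/Δψ = 0.4767, d_rh = R√(Δφ²+q²Δλ²) = 3807.6 km
Excess = 3807.6 − 3624.8 = 182.8 ≈ 183 km

183 km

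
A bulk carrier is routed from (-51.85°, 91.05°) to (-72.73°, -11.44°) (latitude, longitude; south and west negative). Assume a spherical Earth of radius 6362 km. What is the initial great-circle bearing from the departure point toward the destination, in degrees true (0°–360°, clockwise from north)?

θ = atan2( sin Δλ·cos φ₂ ,  cos φ₁ sin φ₂ − sin φ₁ cos φ₂ cos Δλ )
  = atan2(-0.2898, -0.6404) = 204.35°

204.4°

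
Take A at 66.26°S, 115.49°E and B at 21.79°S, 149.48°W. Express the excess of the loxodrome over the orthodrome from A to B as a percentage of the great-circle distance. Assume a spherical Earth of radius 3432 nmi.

7.0%

Great circle: σ = 1.2587 rad → d_gc = Rσ = 4320.0 nmi
Rhumb: Δφ = +0.7761, Δλ = +1.6586, Δψ = +1.1699, q = Δφ/Δψ = 0.6634 → d_rh = R√(Δφ²+q²Δλ²) = 4621.2 nmi
Excess = (4621.2 − 4320.0) / 4320.0 = 301.2 / 4320.0 = 6.97% ≈ 7.0%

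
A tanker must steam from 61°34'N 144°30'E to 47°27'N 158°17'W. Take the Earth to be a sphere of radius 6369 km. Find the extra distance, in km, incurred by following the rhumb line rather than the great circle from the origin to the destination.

112 km

Great circle: cos σ = sin φ₁ sin φ₂ + cos φ₁ cos φ₂ cos Δλ,  σ = 0.6056 rad → d_gc = 3857.1 km
Rhumb line: Δψ = -0.4298, q = Δφ/Δψ = 0.5733, d_rh = R√(Δφ²+q²Δλ²) = 3969.4 km
Excess = 3969.4 − 3857.1 = 112.3 ≈ 112 km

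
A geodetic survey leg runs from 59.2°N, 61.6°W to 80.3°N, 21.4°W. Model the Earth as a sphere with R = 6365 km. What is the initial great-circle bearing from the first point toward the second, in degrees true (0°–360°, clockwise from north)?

θ = atan2( sin Δλ·cos φ₂ ,  cos φ₁ sin φ₂ − sin φ₁ cos φ₂ cos Δλ )
  = atan2(+0.1088, +0.3942) = 15.42°

15.4°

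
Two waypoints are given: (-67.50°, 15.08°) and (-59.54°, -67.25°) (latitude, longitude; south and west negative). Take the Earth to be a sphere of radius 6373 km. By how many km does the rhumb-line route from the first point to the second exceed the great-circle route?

Great circle: cos σ = sin φ₁ sin φ₂ + cos φ₁ cos φ₂ cos Δλ,  σ = 0.6054 rad → d_gc = 3858.37 km
Rhumb line: Δψ = +0.3139, q = Δφ/Δψ = 0.4426, d_rh = R√(Δφ²+q²Δλ²) = 4148.86 km
Excess = 4148.86 − 3858.37 = 290.49 ≈ 290 km

290 km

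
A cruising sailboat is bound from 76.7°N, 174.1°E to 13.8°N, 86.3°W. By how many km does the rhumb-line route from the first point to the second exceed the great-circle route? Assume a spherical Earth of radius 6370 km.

Great circle: cos σ = sin φ₁ sin φ₂ + cos φ₁ cos φ₂ cos Δλ,  σ = 1.3747 rad → d_gc = 8756.6 km
Rhumb line: Δψ = -1.9059, q = Δφ/Δψ = 0.5760, d_rh = R√(Δφ²+q²Δλ²) = 9465.0 km
Excess = 9465.0 − 8756.6 = 708.4 ≈ 708 km

708 km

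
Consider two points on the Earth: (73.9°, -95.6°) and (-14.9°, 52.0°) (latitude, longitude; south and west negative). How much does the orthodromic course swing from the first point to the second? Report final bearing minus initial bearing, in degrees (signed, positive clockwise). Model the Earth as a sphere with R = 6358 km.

+134.3°

At departure: θ₁ = atan2(sin Δλ cos φ₂, cos φ₁ sin φ₂ − sin φ₁ cos φ₂ cos Δλ) = 36.00°
At arrival: θ₂ = atan2(sin Δλ cos φ₁, −cos φ₂ sin φ₁ + sin φ₂ cos φ₁ cos Δλ) = 170.29°
Δθ = θ₂ − θ₁ = +134.3°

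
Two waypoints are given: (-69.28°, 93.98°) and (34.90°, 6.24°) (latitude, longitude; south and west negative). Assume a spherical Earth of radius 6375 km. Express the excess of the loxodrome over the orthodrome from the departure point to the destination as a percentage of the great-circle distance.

Great circle: σ = 2.1220 rad → d_gc = Rσ = 13527.6 km
Rhumb: Δφ = +1.8183, Δλ = -1.5314, Δψ = +2.3500, q = Δφ/Δψ = 0.7737 → d_rh = R√(Δφ²+q²Δλ²) = 13835.5 km
Excess = (13835.5 − 13527.6) / 13527.6 = 307.9 / 13527.6 = 2.28% ≈ 2.3%

2.3%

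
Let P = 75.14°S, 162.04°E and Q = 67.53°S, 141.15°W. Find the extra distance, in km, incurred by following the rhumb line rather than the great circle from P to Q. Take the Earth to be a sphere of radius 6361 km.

Great circle: cos σ = sin φ₁ sin φ₂ + cos φ₁ cos φ₂ cos Δλ,  σ = 0.3276 rad → d_gc = 2083.6 km
Rhumb line: Δψ = +0.4208, q = Δφ/Δψ = 0.3156, d_rh = R√(Δφ²+q²Δλ²) = 2162.5 km
Excess = 2162.5 − 2083.6 = 78.9 ≈ 79 km

79 km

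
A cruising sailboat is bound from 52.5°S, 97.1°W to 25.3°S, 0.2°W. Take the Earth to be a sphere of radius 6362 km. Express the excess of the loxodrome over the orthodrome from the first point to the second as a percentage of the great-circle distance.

Great circle: σ = 1.2944 rad → d_gc = Rσ = 8234.7 km
Rhumb: Δφ = +0.4747, Δλ = +1.6912, Δψ = +0.6238, q = Δφ/Δψ = 0.7611 → d_rh = R√(Δφ²+q²Δλ²) = 8728.1 km
Excess = (8728.1 − 8234.7) / 8234.7 = 493.4 / 8234.7 = 5.99% ≈ 6.0%

6.0%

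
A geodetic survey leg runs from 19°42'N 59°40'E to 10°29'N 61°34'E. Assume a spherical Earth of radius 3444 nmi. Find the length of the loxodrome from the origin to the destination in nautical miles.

Rhumb course C = atan2(Δλ, Δψ) with Δψ = ln[tan(π/4+φ₂/2)/tan(π/4+φ₁/2)] = -0.1668, Δλ = +0.0332 → C = 168.76°
d = R·|Δφ| / |cos C| = 3444·0.16086 / 0.98081 = 565 nmi

565 nmi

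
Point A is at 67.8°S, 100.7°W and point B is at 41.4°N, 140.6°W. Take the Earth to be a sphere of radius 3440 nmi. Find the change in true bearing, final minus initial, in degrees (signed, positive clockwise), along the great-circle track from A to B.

Initial bearing θ₁ = atan2(sin Δλ cos φ₂, cos φ₁ sin φ₂ − sin φ₁ cos φ₂ cos Δλ) = 328.42°
Final bearing θ₂ = (initial bearing from the destination back to the start) + 180° = 344.70°
Δθ = θ₂ − θ₁ = +16.3°

+16.3°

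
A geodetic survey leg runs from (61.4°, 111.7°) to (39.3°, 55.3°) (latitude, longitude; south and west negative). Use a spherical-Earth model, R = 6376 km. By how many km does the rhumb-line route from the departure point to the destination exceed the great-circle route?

115 km

Great circle: cos σ = sin φ₁ sin φ₂ + cos φ₁ cos φ₂ cos Δλ,  σ = 0.7058 rad → d_gc = 4500.2 km
Rhumb line: Δψ = -0.6199, q = Δφ/Δψ = 0.6223, d_rh = R√(Δφ²+q²Δλ²) = 4615.4 km
Excess = 4615.4 − 4500.2 = 115.2 ≈ 115 km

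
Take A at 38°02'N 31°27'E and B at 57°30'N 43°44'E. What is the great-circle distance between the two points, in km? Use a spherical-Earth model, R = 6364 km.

2340 km

Haversine: a = sin²(Δφ/2)+cos φ₁ cos φ₂ sin²(Δλ/2) = 0.03343;  σ = 2·atan2(√a,√(1−a))
σ = 21.069° → d = Rσ = 6364·0.36773 = 2340 km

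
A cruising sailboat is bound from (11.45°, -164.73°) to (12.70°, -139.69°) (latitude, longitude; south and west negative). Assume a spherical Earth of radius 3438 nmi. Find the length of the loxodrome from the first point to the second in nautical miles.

1471 nmi

Δψ = ln[tan(π/4+φ₂/2)/tan(π/4+φ₁/2)] = +0.0223;  Δφ = +0.0218 rad,  Δλ = +0.4370 rad
q = Δφ/Δψ = 0.9779
d = R·√(Δφ² + q²Δλ²) = 3438·0.42791 = 1471 nmi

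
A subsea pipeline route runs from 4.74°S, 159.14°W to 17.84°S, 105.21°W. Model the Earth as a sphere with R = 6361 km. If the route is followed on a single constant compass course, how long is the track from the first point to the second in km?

Rhumb course C = atan2(Δλ, Δψ) with Δψ = ln[tan(π/4+φ₂/2)/tan(π/4+φ₁/2)] = -0.2337, Δλ = +0.9413 → C = 103.94°
d = R·|Δφ| / |cos C| = 6361·0.22864 / 0.24097 = 6035 km

6035 km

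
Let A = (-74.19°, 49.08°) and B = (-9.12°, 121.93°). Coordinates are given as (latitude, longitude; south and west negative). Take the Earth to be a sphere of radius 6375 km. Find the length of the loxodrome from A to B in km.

8841 km

Rhumb course C = atan2(Δλ, Δψ) with Δψ = ln[tan(π/4+φ₂/2)/tan(π/4+φ₁/2)] = +1.8145, Δλ = +1.2715 → C = 35.02°
d = R·|Δφ| / |cos C| = 6375·1.13569 / 0.81895 = 8841 km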